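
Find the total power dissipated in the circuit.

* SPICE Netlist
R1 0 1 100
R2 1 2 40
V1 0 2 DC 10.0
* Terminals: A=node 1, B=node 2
Nodal analysis, taking node 2 as the 0 V reference.
Source V1 fixes V_0 = 10 V.
KCL at each unknown node (sum of currents leaving = 0; resistances in Ω):
  Node 1: (V_1 - 10)/100 + (V_1 - 0)/40 = 0
Collecting terms: 0.035 × V_1 = 0.1  =>  V_1 = 2.857 V
Power in each resistor, P = (ΔV)²/R:
  P_R1 = (10 - 2.857)²/100 = 0.5102 W
  P_R2 = (2.857 - 0)²/40 = 0.2041 W
P_total = P_R1 + P_R2 = 0.7143 W

Final answer: 0.7143 W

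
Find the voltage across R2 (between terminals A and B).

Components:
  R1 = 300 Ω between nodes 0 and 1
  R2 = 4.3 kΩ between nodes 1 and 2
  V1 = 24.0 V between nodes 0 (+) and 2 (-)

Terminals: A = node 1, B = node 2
R1 and R2 are in series across V1 (node 0 → node 1 → node 2), and the output A–B is taken across R2, so this is a voltage divider.
Series current: I = V1/(R1 + R2) = 24/(300 + 4300) = 24/4600 = 0.005217 A
V_R2 = I × R2 = V1 × R2/(R1 + R2) = 24 × 4300/4600 = 22.43 V

Final answer: 22.43 V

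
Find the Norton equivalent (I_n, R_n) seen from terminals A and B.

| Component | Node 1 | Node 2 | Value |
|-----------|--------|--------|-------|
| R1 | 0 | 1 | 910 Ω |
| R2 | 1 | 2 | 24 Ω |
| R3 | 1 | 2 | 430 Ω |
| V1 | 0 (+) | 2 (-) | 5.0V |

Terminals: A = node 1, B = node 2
Find the Thévenin equivalent first; then I_n = V_th/R_th and R_n = R_th.
Step 1 — V_th is the open-circuit voltage V_A - V_B (nothing connected across the terminals).
Nodal analysis, taking node 2 as the 0 V reference.
Source V1 fixes V_0 = 5 V.
KCL at each unknown node (sum of currents leaving = 0; resistances in Ω):
  Node 1: (V_1 - 5)/910 + (V_1 - 0)/24 + (V_1 - 0)/430 = 0
Collecting terms: 0.04509 × V_1 = 0.005495  =>  V_1 = 0.1219 V
V_th = V_1 - V_2 = 0.1219 - 0 = 0.1219 V
Step 2 — R_th: zero the source — replace V1 by a short circuit (node 2 merges into node 0) — and find the resistance seen between A (node 1) and B (node 0).
Reduce the network between node 1 (A) and node 0 (B) by series/parallel combination:
  Rp1 = R1 ‖ R2 ‖ R3 (parallel, all between nodes 0 and 1) = 1/(1/910 + 1/24 + 1/430) = 22.18 Ω
R_th = 22.18 Ω
I_n = V_th/R_th = 0.1219/22.18 = 0.005495 A, and R_n = R_th = 22.18 Ω

Final answer: I_n = 0.005495 A, R_n = 22.18 Ω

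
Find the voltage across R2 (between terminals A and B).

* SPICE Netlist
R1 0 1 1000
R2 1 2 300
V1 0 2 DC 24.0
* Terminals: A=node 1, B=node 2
R1 and R2 are in series across V1 (node 0 → node 1 → node 2), and the output A–B is taken across R2, so this is a voltage divider.
Series current: I = V1/(R1 + R2) = 24/(1000 + 300) = 24/1300 = 0.01846 A
V_R2 = I × R2 = V1 × R2/(R1 + R2) = 24 × 300/1300 = 5.538 V

Final answer: 5.538 V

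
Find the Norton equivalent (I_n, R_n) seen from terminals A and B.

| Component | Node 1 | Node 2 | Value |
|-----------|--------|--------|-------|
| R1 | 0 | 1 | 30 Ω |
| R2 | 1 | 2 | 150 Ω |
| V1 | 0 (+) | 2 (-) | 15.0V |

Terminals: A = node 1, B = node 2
Find the Thévenin equivalent first; then I_n = V_th/R_th and R_n = R_th.
Step 1 — V_th is the open-circuit voltage V_A - V_B (nothing connected across the terminals).
Nodal analysis, taking node 2 as the 0 V reference.
Source V1 fixes V_0 = 15 V.
KCL at each unknown node (sum of currents leaving = 0; resistances in Ω):
  Node 1: (V_1 - 15)/30 + (V_1 - 0)/150 = 0
Collecting terms: 0.04 × V_1 = 0.5  =>  V_1 = 12.5 V
V_th = V_1 - V_2 = 12.5 - 0 = 12.5 V
Step 2 — R_th: zero the source — replace V1 by a short circuit (node 2 merges into node 0) — and find the resistance seen between A (node 1) and B (node 0).
Reduce the network between node 1 (A) and node 0 (B) by series/parallel combination:
  Rp1 = R1 ‖ R2 (parallel, both between nodes 0 and 1) = 1/(1/30 + 1/150) = 25 Ω
R_th = 25 Ω
I_n = V_th/R_th = 12.5/25 = 0.5 A, and R_n = R_th = 25 Ω

Final answer: I_n = 0.5 A, R_n = 25 Ω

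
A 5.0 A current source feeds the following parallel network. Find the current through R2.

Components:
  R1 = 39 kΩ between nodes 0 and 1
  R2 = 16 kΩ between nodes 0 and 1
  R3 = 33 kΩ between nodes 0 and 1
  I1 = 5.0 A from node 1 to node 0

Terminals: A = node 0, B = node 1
All resistors sit directly between nodes 0 and 1, so they are in parallel and share one voltage V; the full source current 5 A splits among them.
1/R_par = 1/39000 + 1/16000 + 1/33000 = 0.0001184 S  =>  R_par = 8443 Ω
V = I × R_par = 5 × 8443 = 42210 V
I_R2 = V/R2 = 42210/16000 = 2.638 A

Final answer: 2.638 A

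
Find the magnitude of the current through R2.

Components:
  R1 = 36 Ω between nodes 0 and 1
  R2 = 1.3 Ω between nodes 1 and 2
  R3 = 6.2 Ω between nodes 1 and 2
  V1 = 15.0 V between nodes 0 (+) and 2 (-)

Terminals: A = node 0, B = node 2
Nodal analysis, taking node 2 as the 0 V reference.
Source V1 fixes V_0 = 15 V.
KCL at each unknown node (sum of currents leaving = 0; resistances in Ω):
  Node 1: (V_1 - 15)/36 + (V_1 - 0)/1.3 + (V_1 - 0)/6.2 = 0
Collecting terms: 0.9583 × V_1 = 0.4167  =>  V_1 = 0.4348 V
I_R2 = (V_1 - V_2)/R2 = (0.4348 - 0)/1.3 = 0.3345 A
|I_R2| = 0.3345 A

Final answer: |I_R2| = 0.3345 A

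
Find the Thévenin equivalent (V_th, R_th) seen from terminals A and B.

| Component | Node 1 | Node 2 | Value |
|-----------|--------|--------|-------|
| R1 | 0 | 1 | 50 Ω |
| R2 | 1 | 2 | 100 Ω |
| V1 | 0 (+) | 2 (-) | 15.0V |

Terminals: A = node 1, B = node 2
Step 1 — V_th is the open-circuit voltage V_A - V_B (nothing connected across the terminals).
Nodal analysis, taking node 2 as the 0 V reference.
Source V1 fixes V_0 = 15 V.
KCL at each unknown node (sum of currents leaving = 0; resistances in Ω):
  Node 1: (V_1 - 15)/50 + (V_1 - 0)/100 = 0
Collecting terms: 0.03 × V_1 = 0.3  =>  V_1 = 10 V
V_th = V_1 - V_2 = 10 - 0 = 10 V
Step 2 — R_th: zero the source — replace V1 by a short circuit (node 2 merges into node 0) — and find the resistance seen between A (node 1) and B (node 0).
Reduce the network between node 1 (A) and node 0 (B) by series/parallel combination:
  Rp1 = R1 ‖ R2 (parallel, both between nodes 0 and 1) = 1/(1/50 + 1/100) = 33.33 Ω
R_th = 33.33 Ω

Final answer: V_th = 10 V, R_th = 33.33 Ω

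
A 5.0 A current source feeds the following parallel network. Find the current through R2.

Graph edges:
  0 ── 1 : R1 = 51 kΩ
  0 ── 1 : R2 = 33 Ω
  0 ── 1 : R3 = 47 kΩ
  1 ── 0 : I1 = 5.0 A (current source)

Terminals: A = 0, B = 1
All resistors sit directly between nodes 0 and 1, so they are in parallel and share one voltage V; the full source current 5 A splits among them.
1/R_par = 1/51000 + 1/33 + 1/47000 = 0.03034 S  =>  R_par = 32.96 Ω
V = I × R_par = 5 × 32.96 = 164.8 V
I_R2 = V/R2 = 164.8/33 = 4.993 A

Final answer: 4.993 A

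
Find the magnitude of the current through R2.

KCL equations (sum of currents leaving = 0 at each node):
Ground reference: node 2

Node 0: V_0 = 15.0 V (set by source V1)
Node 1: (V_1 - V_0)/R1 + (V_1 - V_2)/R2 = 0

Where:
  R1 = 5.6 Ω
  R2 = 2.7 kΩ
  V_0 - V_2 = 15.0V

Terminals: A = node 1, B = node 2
Nodal analysis, taking node 2 as the 0 V reference.
Source V1 fixes V_0 = 15 V.
KCL at each unknown node (sum of currents leaving = 0; resistances in Ω):
  Node 1: (V_1 - 15)/5.6 + (V_1 - 0)/2700 = 0
Collecting terms: 0.1789 × V_1 = 2.679  =>  V_1 = 14.97 V
I_R2 = (V_1 - V_2)/R2 = (14.97 - 0)/2700 = 0.005544 A
|I_R2| = 0.005544 A

Final answer: |I_R2| = 0.005544 A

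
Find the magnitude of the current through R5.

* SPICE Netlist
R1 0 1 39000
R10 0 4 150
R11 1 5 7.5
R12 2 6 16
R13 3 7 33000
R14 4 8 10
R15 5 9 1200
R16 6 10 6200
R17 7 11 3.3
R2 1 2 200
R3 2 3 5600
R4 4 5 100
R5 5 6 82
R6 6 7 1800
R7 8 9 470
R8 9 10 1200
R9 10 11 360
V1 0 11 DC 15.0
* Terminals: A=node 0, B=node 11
Nodal analysis, taking node 11 as the 0 V reference.
Source V1 fixes V_0 = 15 V.
KCL at each unknown node (sum of currents leaving = 0; resistances in Ω):
  Node 1: (V_1 - 15)/39000 + (V_1 - V_2)/200 + (V_1 - V_5)/7.5 = 0
  Node 2: (V_2 - V_1)/200 + (V_2 - V_3)/5600 + (V_2 - V_6)/16 = 0
  Node 3: (V_3 - V_2)/5600 + (V_3 - V_7)/33000 = 0
  Node 4: (V_4 - V_5)/100 + (V_4 - 15)/150 + (V_4 - V_8)/10 = 0
  Node 5: (V_5 - V_4)/100 + (V_5 - V_6)/82 + (V_5 - V_1)/7.5 + (V_5 - V_9)/1200 = 0
  Node 6: (V_6 - V_5)/82 + (V_6 - V_7)/1800 + (V_6 - V_2)/16 + (V_6 - V_10)/6200 = 0
  Node 7: (V_7 - V_6)/1800 + (V_7 - V_3)/33000 + (V_7 - 0)/3.3 = 0
  Node 8: (V_8 - V_9)/470 + (V_8 - V_4)/10 = 0
  Node 9: (V_9 - V_8)/470 + (V_9 - V_10)/1200 + (V_9 - V_5)/1200 = 0
  Node 10: (V_10 - V_9)/1200 + (V_10 - 0)/360 + (V_10 - V_6)/6200 = 0
Collecting terms (coefficients in siemens):
  0.1384·V_1 - 0.005·V_2 - 0.1333·V_5 = 0.0003846
  0.06768·V_2 - 0.005·V_1 - 0.0001786·V_3 - 0.0625·V_6 = 0
  0.0002089·V_3 - 0.0001786·V_2 - 0.0000303·V_7 = 0
  0.1167·V_4 - 0.01·V_5 - 0.1·V_8 = 0.1
  0.1564·V_5 - 0.1333·V_1 - 0.01·V_4 - 0.0122·V_6 - 0.0008333·V_9 = 0
  0.07541·V_6 - 0.0625·V_2 - 0.0122·V_5 - 0.0005556·V_7 - 0.0001613·V_10 = 0
  0.3036·V_7 - 0.0000303·V_3 - 0.0005556·V_6 = 0
  0.1021·V_8 - 0.1·V_4 - 0.002128·V_9 = 0
  0.003794·V_9 - 0.0008333·V_5 - 0.002128·V_8 - 0.0008333·V_10 = 0
  0.003772·V_10 - 0.0001613·V_6 - 0.0008333·V_9 = 0
Solving these 10 simultaneous equations (Gaussian elimination) gives:
  V_1 = 11.91 V, V_2 = 11.48 V, V_3 = 9.817 V, V_4 = 12.85 V
  V_5 = 11.93 V, V_6 = 11.45 V, V_7 = 0.02193 V, V_8 = 12.8 V
  V_9 = 10.41 V, V_10 = 2.789 V
I_R5 = (V_5 - V_6)/R5 = (11.93 - 11.45)/82 = 0.005866 A
|I_R5| = 0.005866 A

Final answer: |I_R5| = 0.005866 A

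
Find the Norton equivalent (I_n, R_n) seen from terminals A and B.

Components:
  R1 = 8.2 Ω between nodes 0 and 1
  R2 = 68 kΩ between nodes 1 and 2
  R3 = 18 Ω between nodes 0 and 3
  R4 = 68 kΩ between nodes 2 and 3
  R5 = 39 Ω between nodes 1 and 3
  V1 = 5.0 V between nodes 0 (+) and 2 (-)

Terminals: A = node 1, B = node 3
Find the Thévenin equivalent first; then I_n = V_th/R_th and R_n = R_th.
Step 1 — V_th is the open-circuit voltage V_A - V_B (nothing connected across the terminals).
Nodal analysis, taking node 2 as the 0 V reference.
Source V1 fixes V_0 = 5 V.
KCL at each unknown node (sum of currents leaving = 0; resistances in Ω):
  Node 1: (V_1 - 5)/8.2 + (V_1 - 0)/68000 + (V_1 - V_3)/39 = 0
  Node 3: (V_3 - 5)/18 + (V_3 - 0)/68000 + (V_3 - V_1)/39 = 0
Collecting terms (coefficients in siemens):
  0.1476·V_1 - 0.02564·V_3 = 0.6098
  0.08121·V_3 - 0.02564·V_1 = 0.2778
Determinant D = (0.1476)(0.08121) - (-0.02564)(-0.02564) = 0.01133
V_1 = [(0.6098)(0.08121) - (-0.02564)(0.2778)]/D = 4.999 V
V_3 = [(0.1476)(0.2778) - (0.6098)(-0.02564)]/D = 4.999 V
V_th = V_1 - V_3 = 4.999 - 4.999 = 0.0004309 V
Step 2 — R_th: zero the source — replace V1 by a short circuit (node 2 merges into node 0) — and find the resistance seen between A (node 1) and B (node 3).
Reduce the network between node 1 (A) and node 3 (B) by series/parallel combination:
  Rp1 = R1 ‖ R2 (parallel, both between nodes 0 and 1) = 1/(1/8.2 + 1/68000) = 8.199 Ω
  Rp2 = R3 ‖ R4 (parallel, both between nodes 0 and 3) = 1/(1/18 + 1/68000) = 18 Ω
  Rs1 = Rp1 + Rp2 (series, joined only at node 0) = 8.199 + 18 = 26.19 Ω
  Rp3 = R5 ‖ Rs1 (parallel, both between nodes 1 and 3) = 1/(1/39 + 1/26.19) = 15.67 Ω
R_th = 15.67 Ω
I_n = V_th/R_th = 0.0004309/15.67 = 0.0000275 A, and R_n = R_th = 15.67 Ω

Final answer: I_n = 2.75e-05 A, R_n = 15.67 Ω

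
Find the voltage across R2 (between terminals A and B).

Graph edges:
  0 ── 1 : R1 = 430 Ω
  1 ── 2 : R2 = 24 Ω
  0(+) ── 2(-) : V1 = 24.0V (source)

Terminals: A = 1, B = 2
R1 and R2 are in series across V1 (node 0 → node 1 → node 2), and the output A–B is taken across R2, so this is a voltage divider.
Series current: I = V1/(R1 + R2) = 24/(430 + 24) = 24/454 = 0.05286 A
V_R2 = I × R2 = V1 × R2/(R1 + R2) = 24 × 24/454 = 1.269 V

Final answer: 1.269 V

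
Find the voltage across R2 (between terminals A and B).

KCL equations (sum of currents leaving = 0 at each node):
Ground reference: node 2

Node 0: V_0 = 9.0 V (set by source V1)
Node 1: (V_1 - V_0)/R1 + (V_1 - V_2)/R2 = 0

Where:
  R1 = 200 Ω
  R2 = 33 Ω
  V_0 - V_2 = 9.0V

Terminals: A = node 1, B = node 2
R1 and R2 are in series across V1 (node 0 → node 1 → node 2), and the output A–B is taken across R2, so this is a voltage divider.
Series current: I = V1/(R1 + R2) = 9/(200 + 33) = 9/233 = 0.03863 A
V_R2 = I × R2 = V1 × R2/(R1 + R2) = 9 × 33/233 = 1.275 V

Final answer: 1.275 V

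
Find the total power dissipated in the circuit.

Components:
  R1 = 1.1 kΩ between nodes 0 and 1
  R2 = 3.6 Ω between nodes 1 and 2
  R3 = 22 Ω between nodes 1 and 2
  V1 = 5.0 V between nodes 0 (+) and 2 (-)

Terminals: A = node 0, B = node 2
Nodal analysis, taking node 2 as the 0 V reference.
Source V1 fixes V_0 = 5 V.
KCL at each unknown node (sum of currents leaving = 0; resistances in Ω):
  Node 1: (V_1 - 5)/1100 + (V_1 - 0)/3.6 + (V_1 - 0)/22 = 0
Collecting terms: 0.3241 × V_1 = 0.004545  =>  V_1 = 0.01402 V
Power in each resistor, P = (ΔV)²/R:
  P_R1 = (5 - 0.01402)²/1100 = 0.0226 W
  P_R2 = (0.01402 - 0)²/3.6 = 0.00005462 W
  P_R3 = (0.01402 - 0)²/22 = 0.000008938 W
P_total = P_R1 + P_R2 + P_R3 = 0.02266 W

Final answer: 0.02266 W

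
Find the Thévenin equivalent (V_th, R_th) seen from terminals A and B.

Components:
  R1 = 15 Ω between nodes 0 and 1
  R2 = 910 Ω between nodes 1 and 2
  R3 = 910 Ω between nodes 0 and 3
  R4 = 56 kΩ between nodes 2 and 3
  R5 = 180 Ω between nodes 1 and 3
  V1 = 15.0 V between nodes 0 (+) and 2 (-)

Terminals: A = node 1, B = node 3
Step 1 — V_th is the open-circuit voltage V_A - V_B (nothing connected across the terminals).
Nodal analysis, taking node 2 as the 0 V reference.
Source V1 fixes V_0 = 15 V.
KCL at each unknown node (sum of currents leaving = 0; resistances in Ω):
  Node 1: (V_1 - 15)/15 + (V_1 - 0)/910 + (V_1 - V_3)/180 = 0
  Node 3: (V_3 - 15)/910 + (V_3 - 0)/56000 + (V_3 - V_1)/180 = 0
Collecting terms (coefficients in siemens):
  0.07332·V_1 - 0.005556·V_3 = 1
  0.006672·V_3 - 0.005556·V_1 = 0.01648
Determinant D = (0.07332)(0.006672) - (-0.005556)(-0.005556) = 0.0004584
V_1 = [(1)(0.006672) - (-0.005556)(0.01648)]/D = 14.76 V
V_3 = [(0.07332)(0.01648) - (1)(-0.005556)]/D = 14.76 V
V_th = V_1 - V_3 = 14.76 - 14.76 = -0.0005599 V
Step 2 — R_th: zero the source — replace V1 by a short circuit (node 2 merges into node 0) — and find the resistance seen between A (node 1) and B (node 3).
Reduce the network between node 1 (A) and node 3 (B) by series/parallel combination:
  Rp1 = R1 ‖ R2 (parallel, both between nodes 0 and 1) = 1/(1/15 + 1/910) = 14.76 Ω
  Rp2 = R3 ‖ R4 (parallel, both between nodes 0 and 3) = 1/(1/910 + 1/56000) = 895.4 Ω
  Rs1 = Rp1 + Rp2 (series, joined only at node 0) = 14.76 + 895.4 = 910.2 Ω
  Rp3 = R5 ‖ Rs1 (parallel, both between nodes 1 and 3) = 1/(1/180 + 1/910.2) = 150.3 Ω
R_th = 150.3 Ω

Final answer: V_th = -0.0005599 V, R_th = 150.3 Ω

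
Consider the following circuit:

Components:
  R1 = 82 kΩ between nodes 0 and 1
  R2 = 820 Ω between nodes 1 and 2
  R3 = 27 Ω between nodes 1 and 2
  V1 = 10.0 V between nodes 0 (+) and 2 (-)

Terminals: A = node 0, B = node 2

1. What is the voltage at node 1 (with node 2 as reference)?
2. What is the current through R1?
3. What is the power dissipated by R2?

Nodal analysis, taking node 2 as the 0 V reference.
Source V1 fixes V_0 = 10 V.
KCL at each unknown node (sum of currents leaving = 0; resistances in Ω):
  Node 1: (V_1 - 10)/82000 + (V_1 - 0)/820 + (V_1 - 0)/27 = 0
Collecting terms: 0.03827 × V_1 = 0.000122  =>  V_1 = 0.003187 V
Part 1:
  Read off the nodal solution: V_1 = 0.003187 V
Part 2:
  I_R1 = (V_0 - V_1)/R1 = (10 - 0.003187)/82000 = 0.0001219 A
  Magnitude: I_R1 = 0.0001219 A
Part 3:
  I_R2 = (V_1 - V_2)/R2 = (0.003187 - 0)/820 = 0.000003886 A
  P_R2 = I_R2² × R2 = (0.000003886)² × 820 = 0.00000001238 W

Final answers:
1. V_1 = 0.003187 V
2. I_R1 = 0.0001219 A
3. P_R2 = 1.238e-08 W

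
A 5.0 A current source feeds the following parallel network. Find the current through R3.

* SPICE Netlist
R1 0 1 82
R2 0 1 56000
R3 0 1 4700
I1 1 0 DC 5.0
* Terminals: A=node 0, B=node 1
All resistors sit directly between nodes 0 and 1, so they are in parallel and share one voltage V; the full source current 5 A splits among them.
1/R_par = 1/82 + 1/56000 + 1/4700 = 0.01243 S  =>  R_par = 80.48 Ω
V = I × R_par = 5 × 80.48 = 402.4 V
I_R3 = V/R3 = 402.4/4700 = 0.08561 A

Final answer: 0.08561 A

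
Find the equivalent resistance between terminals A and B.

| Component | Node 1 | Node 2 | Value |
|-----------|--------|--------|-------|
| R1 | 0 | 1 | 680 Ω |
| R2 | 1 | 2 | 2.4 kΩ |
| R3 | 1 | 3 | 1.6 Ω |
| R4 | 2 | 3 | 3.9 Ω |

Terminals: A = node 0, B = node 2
Reduce the network between node 0 (A) and node 2 (B) by series/parallel combination:
  Rs1 = R3 + R4 (series, joined only at node 3) = 1.6 + 3.9 = 5.5 Ω
  Rp1 = R2 ‖ Rs1 (parallel, both between nodes 1 and 2) = 1/(1/2400 + 1/5.5) = 5.487 Ω
  Rs2 = R1 + Rp1 (series, joined only at node 1) = 680 + 5.487 = 685.5 Ω
R_eq = 685.5 Ω

Final answer: 685.5 Ω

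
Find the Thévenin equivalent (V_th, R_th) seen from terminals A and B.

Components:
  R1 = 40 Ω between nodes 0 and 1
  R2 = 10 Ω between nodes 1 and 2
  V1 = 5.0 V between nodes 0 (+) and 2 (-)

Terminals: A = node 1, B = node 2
Step 1 — V_th is the open-circuit voltage V_A - V_B (nothing connected across the terminals).
Nodal analysis, taking node 2 as the 0 V reference.
Source V1 fixes V_0 = 5 V.
KCL at each unknown node (sum of currents leaving = 0; resistances in Ω):
  Node 1: (V_1 - 5)/40 + (V_1 - 0)/10 = 0
Collecting terms: 0.125 × V_1 = 0.125  =>  V_1 = 1 V
V_th = V_1 - V_2 = 1 - 0 = 1 V
Step 2 — R_th: zero the source — replace V1 by a short circuit (node 2 merges into node 0) — and find the resistance seen between A (node 1) and B (node 0).
Reduce the network between node 1 (A) and node 0 (B) by series/parallel combination:
  Rp1 = R1 ‖ R2 (parallel, both between nodes 0 and 1) = 1/(1/40 + 1/10) = 8 Ω
R_th = 8 Ω

Final answer: V_th = 1 V, R_th = 8 Ω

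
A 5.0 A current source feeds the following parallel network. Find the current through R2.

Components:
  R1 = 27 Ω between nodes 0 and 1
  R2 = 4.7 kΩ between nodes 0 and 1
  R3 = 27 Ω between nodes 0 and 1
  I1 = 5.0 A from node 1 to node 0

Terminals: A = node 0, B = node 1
All resistors sit directly between nodes 0 and 1, so they are in parallel and share one voltage V; the full source current 5 A splits among them.
1/R_par = 1/27 + 1/4700 + 1/27 = 0.07429 S  =>  R_par = 13.46 Ω
V = I × R_par = 5 × 13.46 = 67.31 V
I_R2 = V/R2 = 67.31/4700 = 0.01432 A

Final answer: 0.01432 A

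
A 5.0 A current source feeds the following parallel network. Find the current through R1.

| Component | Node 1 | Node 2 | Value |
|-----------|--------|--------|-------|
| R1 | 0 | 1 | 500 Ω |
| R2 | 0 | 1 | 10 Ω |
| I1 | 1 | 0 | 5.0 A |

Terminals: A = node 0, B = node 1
All resistors sit directly between nodes 0 and 1, so they are in parallel and share one voltage V; the full source current 5 A splits among them.
1/R_par = 1/500 + 1/10 = 0.102 S  =>  R_par = 9.804 Ω
V = I × R_par = 5 × 9.804 = 49.02 V
I_R1 = V/R1 = 49.02/500 = 0.09804 A

Final answer: 0.09804 A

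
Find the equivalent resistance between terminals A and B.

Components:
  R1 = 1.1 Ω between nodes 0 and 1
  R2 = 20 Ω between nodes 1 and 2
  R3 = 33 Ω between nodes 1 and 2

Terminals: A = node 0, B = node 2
Reduce the network between node 0 (A) and node 2 (B) by series/parallel combination:
  Rp1 = R2 ‖ R3 (parallel, both between nodes 1 and 2) = 1/(1/20 + 1/33) = 12.45 Ω
  Rs1 = R1 + Rp1 (series, joined only at node 1) = 1.1 + 12.45 = 13.55 Ω
R_eq = 13.55 Ω

Final answer: 13.55 Ω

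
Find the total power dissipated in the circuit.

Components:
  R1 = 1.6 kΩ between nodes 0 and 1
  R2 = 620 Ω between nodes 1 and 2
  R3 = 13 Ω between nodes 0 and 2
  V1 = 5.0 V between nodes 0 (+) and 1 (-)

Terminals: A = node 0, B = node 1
Nodal analysis, taking node 1 as the 0 V reference.
Source V1 fixes V_0 = 5 V.
KCL at each unknown node (sum of currents leaving = 0; resistances in Ω):
  Node 2: (V_2 - 0)/620 + (V_2 - 5)/13 = 0
Collecting terms: 0.07854 × V_2 = 0.3846  =>  V_2 = 4.897 V
Power in each resistor, P = (ΔV)²/R:
  P_R1 = (5 - 0)²/1600 = 0.01562 W
  P_R2 = (0 - 4.897)²/620 = 0.03868 W
  P_R3 = (5 - 4.897)²/13 = 0.0008111 W
P_total = P_R1 + P_R2 + P_R3 = 0.05512 W

Final answer: 0.05512 W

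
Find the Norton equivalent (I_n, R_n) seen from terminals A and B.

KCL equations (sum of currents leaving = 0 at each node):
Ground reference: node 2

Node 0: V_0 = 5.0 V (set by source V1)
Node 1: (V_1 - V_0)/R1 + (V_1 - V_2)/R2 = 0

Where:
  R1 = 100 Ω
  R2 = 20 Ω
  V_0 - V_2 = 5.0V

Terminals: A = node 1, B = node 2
Find the Thévenin equivalent first; then I_n = V_th/R_th and R_n = R_th.
Step 1 — V_th is the open-circuit voltage V_A - V_B (nothing connected across the terminals).
Nodal analysis, taking node 2 as the 0 V reference.
Source V1 fixes V_0 = 5 V.
KCL at each unknown node (sum of currents leaving = 0; resistances in Ω):
  Node 1: (V_1 - 5)/100 + (V_1 - 0)/20 = 0
Collecting terms: 0.06 × V_1 = 0.05  =>  V_1 = 0.8333 V
V_th = V_1 - V_2 = 0.8333 - 0 = 0.8333 V
Step 2 — R_th: zero the source — replace V1 by a short circuit (node 2 merges into node 0) — and find the resistance seen between A (node 1) and B (node 0).
Reduce the network between node 1 (A) and node 0 (B) by series/parallel combination:
  Rp1 = R1 ‖ R2 (parallel, both between nodes 0 and 1) = 1/(1/100 + 1/20) = 16.67 Ω
R_th = 16.67 Ω
I_n = V_th/R_th = 0.8333/16.67 = 0.05 A, and R_n = R_th = 16.67 Ω

Final answer: I_n = 0.05 A, R_n = 16.67 Ω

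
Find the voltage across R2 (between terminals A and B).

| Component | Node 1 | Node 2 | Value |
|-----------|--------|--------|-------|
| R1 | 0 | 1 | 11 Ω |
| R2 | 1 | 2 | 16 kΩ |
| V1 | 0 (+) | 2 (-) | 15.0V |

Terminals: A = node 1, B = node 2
R1 and R2 are in series across V1 (node 0 → node 1 → node 2), and the output A–B is taken across R2, so this is a voltage divider.
Series current: I = V1/(R1 + R2) = 15/(11 + 16000) = 15/16010 = 0.0009369 A
V_R2 = I × R2 = V1 × R2/(R1 + R2) = 15 × 16000/16010 = 14.99 V

Final answer: 14.99 V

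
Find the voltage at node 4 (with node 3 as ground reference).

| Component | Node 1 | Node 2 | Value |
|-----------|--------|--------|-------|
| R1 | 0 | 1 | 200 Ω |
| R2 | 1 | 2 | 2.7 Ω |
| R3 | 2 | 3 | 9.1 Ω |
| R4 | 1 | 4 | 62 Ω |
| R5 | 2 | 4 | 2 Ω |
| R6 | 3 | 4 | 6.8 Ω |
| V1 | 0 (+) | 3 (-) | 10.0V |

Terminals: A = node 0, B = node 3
Nodal analysis, taking node 3 as the 0 V reference.
Source V1 fixes V_0 = 10 V.
KCL at each unknown node (sum of currents leaving = 0; resistances in Ω):
  Node 1: (V_1 - 10)/200 + (V_1 - V_2)/2.7 + (V_1 - V_4)/62 = 0
  Node 2: (V_2 - V_1)/2.7 + (V_2 - 0)/9.1 + (V_2 - V_4)/2 = 0
  Node 4: (V_4 - V_1)/62 + (V_4 - V_2)/2 + (V_4 - 0)/6.8 = 0
Collecting terms (coefficients in siemens):
  0.3915·V_1 - 0.3704·V_2 - 0.01613·V_4 = 0.05
  0.9803·V_2 - 0.3704·V_1 - 0.5·V_4 = 0
  0.6632·V_4 - 0.01613·V_1 - 0.5·V_2 = 0
Solving these 3 simultaneous equations (Gaussian elimination) gives:
  V_1 = 0.3366 V, V_2 = 0.2134 V, V_4 = 0.1691 V
The requested potential is V_4 = 0.1691 V.

Final answer: V_4 = 0.1691 V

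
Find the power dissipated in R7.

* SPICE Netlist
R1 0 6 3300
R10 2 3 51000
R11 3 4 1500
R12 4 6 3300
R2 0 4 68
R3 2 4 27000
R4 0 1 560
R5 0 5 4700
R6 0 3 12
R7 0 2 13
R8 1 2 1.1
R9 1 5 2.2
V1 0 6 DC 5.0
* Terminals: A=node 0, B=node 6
Nodal analysis, taking node 6 as the 0 V reference.
Source V1 fixes V_0 = 5 V.
KCL at each unknown node (sum of currents leaving = 0; resistances in Ω):
  Node 1: (V_1 - 5)/560 + (V_1 - V_2)/1.1 + (V_1 - V_5)/2.2 = 0
  Node 2: (V_2 - V_4)/27000 + (V_2 - 5)/13 + (V_2 - V_1)/1.1 + (V_2 - V_3)/51000 = 0
  Node 3: (V_3 - 5)/12 + (V_3 - V_2)/51000 + (V_3 - V_4)/1500 = 0
  Node 4: (V_4 - 5)/68 + (V_4 - V_2)/27000 + (V_4 - V_3)/1500 + (V_4 - 0)/3300 = 0
  Node 5: (V_5 - 5)/4700 + (V_5 - V_1)/2.2 = 0
Collecting terms (coefficients in siemens):
  1.365·V_1 - 0.9091·V_2 - 0.4545·V_5 = 0.008929
  0.9861·V_2 - 0.9091·V_1 - 0.00001961·V_3 - 0.00003704·V_4 = 0.3846
  0.08402·V_3 - 0.00001961·V_2 - 0.0006667·V_4 = 0.4167
  0.01571·V_4 - 0.00003704·V_2 - 0.0006667·V_3 = 0.07353
  0.4548·V_5 - 0.4545·V_1 = 0.001064
Solving these 5 simultaneous equations (Gaussian elimination) gives:
  V_1 = 5 V, V_2 = 5 V, V_3 = 4.999 V, V_4 = 4.904 V
  V_5 = 5 V
I_R7 = (V_0 - V_2)/R7 = (5 - 5)/13 = 0.000003495 A
P_R7 = I_R7² × R7 = (0.000003495)² × 13 = 0.0000000001587 W

Final answer: 1.587e-10 W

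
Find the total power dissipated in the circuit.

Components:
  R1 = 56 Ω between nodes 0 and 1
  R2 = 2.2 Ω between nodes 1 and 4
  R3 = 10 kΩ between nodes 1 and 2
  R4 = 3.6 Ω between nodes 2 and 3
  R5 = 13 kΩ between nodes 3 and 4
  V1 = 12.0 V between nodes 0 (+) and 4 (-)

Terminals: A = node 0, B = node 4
Nodal analysis, taking node 4 as the 0 V reference.
Source V1 fixes V_0 = 12 V.
KCL at each unknown node (sum of currents leaving = 0; resistances in Ω):
  Node 1: (V_1 - 12)/56 + (V_1 - 0)/2.2 + (V_1 - V_2)/10000 = 0
  Node 2: (V_2 - V_1)/10000 + (V_2 - V_3)/3.6 = 0
  Node 3: (V_3 - V_2)/3.6 + (V_3 - 0)/13000 = 0
Collecting terms (coefficients in siemens):
  0.4725·V_1 - 0.0001·V_2 = 0.2143
  0.2779·V_2 - 0.0001·V_1 - 0.2778·V_3 = 0
  0.2779·V_3 - 0.2778·V_2 = 0
Solving these 3 simultaneous equations (Gaussian elimination) gives:
  V_1 = 0.4536 V, V_2 = 0.2564 V, V_3 = 0.2563 V
Power in each resistor, P = (ΔV)²/R:
  P_R1 = (12 - 0.4536)²/56 = 2.381 W
  P_R2 = (0.4536 - 0)²/2.2 = 0.09351 W
  P_R3 = (0.4536 - 0.2564)²/10000 = 0.000003888 W
  P_R4 = (0.2564 - 0.2563)²/3.6 = 0.0000000014 W
  P_R5 = (0.2563 - 0)²/13000 = 0.000005054 W
P_total = P_R1 + P_R2 + P_R3 + P_R4 + P_R5 = 2.474 W

Final answer: 2.474 W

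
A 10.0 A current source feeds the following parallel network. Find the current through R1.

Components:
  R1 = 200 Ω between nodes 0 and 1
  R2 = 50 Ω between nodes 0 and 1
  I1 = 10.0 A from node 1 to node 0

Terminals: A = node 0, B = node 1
All resistors sit directly between nodes 0 and 1, so they are in parallel and share one voltage V; the full source current 10 A splits among them.
1/R_par = 1/200 + 1/50 = 0.025 S  =>  R_par = 40 Ω
V = I × R_par = 10 × 40 = 400 V
I_R1 = V/R1 = 400/200 = 2 A

Final answer: 2 A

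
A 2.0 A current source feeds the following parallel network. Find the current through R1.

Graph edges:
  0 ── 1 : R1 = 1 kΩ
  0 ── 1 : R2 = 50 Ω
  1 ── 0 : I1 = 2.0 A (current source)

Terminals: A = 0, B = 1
All resistors sit directly between nodes 0 and 1, so they are in parallel and share one voltage V; the full source current 2 A splits among them.
1/R_par = 1/1000 + 1/50 = 0.021 S  =>  R_par = 47.62 Ω
V = I × R_par = 2 × 47.62 = 95.24 V
I_R1 = V/R1 = 95.24/1000 = 0.09524 A

Final answer: 0.09524 A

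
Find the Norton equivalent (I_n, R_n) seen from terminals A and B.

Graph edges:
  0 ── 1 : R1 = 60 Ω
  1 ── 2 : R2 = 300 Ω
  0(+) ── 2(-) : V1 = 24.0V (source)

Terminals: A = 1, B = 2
Find the Thévenin equivalent first; then I_n = V_th/R_th and R_n = R_th.
Step 1 — V_th is the open-circuit voltage V_A - V_B (nothing connected across the terminals).
Nodal analysis, taking node 2 as the 0 V reference.
Source V1 fixes V_0 = 24 V.
KCL at each unknown node (sum of currents leaving = 0; resistances in Ω):
  Node 1: (V_1 - 24)/60 + (V_1 - 0)/300 = 0
Collecting terms: 0.02 × V_1 = 0.4  =>  V_1 = 20 V
V_th = V_1 - V_2 = 20 - 0 = 20 V
Step 2 — R_th: zero the source — replace V1 by a short circuit (node 2 merges into node 0) — and find the resistance seen between A (node 1) and B (node 0).
Reduce the network between node 1 (A) and node 0 (B) by series/parallel combination:
  Rp1 = R1 ‖ R2 (parallel, both between nodes 0 and 1) = 1/(1/60 + 1/300) = 50 Ω
R_th = 50 Ω
I_n = V_th/R_th = 20/50 = 0.4 A, and R_n = R_th = 50 Ω

Final answer: I_n = 0.4 A, R_n = 50 Ω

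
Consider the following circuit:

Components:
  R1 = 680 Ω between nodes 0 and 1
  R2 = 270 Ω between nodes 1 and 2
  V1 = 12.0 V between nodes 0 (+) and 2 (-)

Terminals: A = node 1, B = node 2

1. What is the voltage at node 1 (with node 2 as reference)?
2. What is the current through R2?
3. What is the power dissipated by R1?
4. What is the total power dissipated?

Nodal analysis, taking node 2 as the 0 V reference.
Source V1 fixes V_0 = 12 V.
KCL at each unknown node (sum of currents leaving = 0; resistances in Ω):
  Node 1: (V_1 - 12)/680 + (V_1 - 0)/270 = 0
Collecting terms: 0.005174 × V_1 = 0.01765  =>  V_1 = 3.411 V
Part 1:
  Read off the nodal solution: V_1 = 3.411 V
Part 2:
  I_R2 = (V_1 - V_2)/R2 = (3.411 - 0)/270 = 0.01263 A
  Magnitude: I_R2 = 0.01263 A
Part 3:
  I_R1 = (V_0 - V_1)/R1 = (12 - 3.411)/680 = 0.01263 A
  P_R1 = I_R1² × R1 = (0.01263)² × 680 = 0.1085 W
Part 4:
  Power in each resistor, P = (ΔV)²/R:
    P_R1 = (12 - 3.411)²/680 = 0.1085 W
    P_R2 = (3.411 - 0)²/270 = 0.04308 W
  P_total = P_R1 + P_R2 = 0.1516 W

Final answers:
1. V_1 = 3.411 V
2. I_R2 = 0.01263 A
3. P_R1 = 0.1085 W
4. P_total = 0.1516 W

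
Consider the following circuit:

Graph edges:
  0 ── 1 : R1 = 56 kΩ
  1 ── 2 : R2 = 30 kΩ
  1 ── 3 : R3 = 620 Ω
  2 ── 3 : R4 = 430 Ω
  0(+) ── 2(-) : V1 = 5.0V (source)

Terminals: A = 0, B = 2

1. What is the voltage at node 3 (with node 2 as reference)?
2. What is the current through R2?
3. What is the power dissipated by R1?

Nodal analysis, taking node 2 as the 0 V reference.
Source V1 fixes V_0 = 5 V.
KCL at each unknown node (sum of currents leaving = 0; resistances in Ω):
  Node 1: (V_1 - 5)/56000 + (V_1 - 0)/30000 + (V_1 - V_3)/620 = 0
  Node 3: (V_3 - V_1)/620 + (V_3 - 0)/430 = 0
Collecting terms (coefficients in siemens):
  0.001664·V_1 - 0.001613·V_3 = 0.00008929
  0.003938·V_3 - 0.001613·V_1 = 0
Determinant D = (0.001664)(0.003938) - (-0.001613)(-0.001613) = 0.000003953
V_1 = [(0.00008929)(0.003938) - (-0.001613)(0)]/D = 0.08897 V
V_3 = [(0.001664)(0) - (0.00008929)(-0.001613)]/D = 0.03643 V
Part 1:
  Read off the nodal solution: V_3 = 0.03643 V
Part 2:
  I_R2 = (V_1 - V_2)/R2 = (0.08897 - 0)/30000 = 0.000002966 A
  Magnitude: I_R2 = 0.000002966 A
Part 3:
  I_R1 = (V_0 - V_1)/R1 = (5 - 0.08897)/56000 = 0.0000877 A
  P_R1 = I_R1² × R1 = (0.0000877)² × 56000 = 0.0004307 W

Final answers:
1. V_3 = 0.03643 V
2. I_R2 = 2.966e-06 A
3. P_R1 = 0.0004307 W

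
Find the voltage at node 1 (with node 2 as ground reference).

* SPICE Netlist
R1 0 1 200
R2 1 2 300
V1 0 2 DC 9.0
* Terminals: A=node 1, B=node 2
Nodal analysis, taking node 2 as the 0 V reference.
Source V1 fixes V_0 = 9 V.
KCL at each unknown node (sum of currents leaving = 0; resistances in Ω):
  Node 1: (V_1 - 9)/200 + (V_1 - 0)/300 = 0
Collecting terms: 0.008333 × V_1 = 0.045  =>  V_1 = 5.4 V
The requested potential is V_1 = 5.4 V.

Final answer: V_1 = 5.4 V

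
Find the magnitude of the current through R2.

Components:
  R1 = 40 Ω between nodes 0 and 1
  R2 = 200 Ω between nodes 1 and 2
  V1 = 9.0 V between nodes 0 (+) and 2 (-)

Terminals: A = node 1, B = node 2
Nodal analysis, taking node 2 as the 0 V reference.
Source V1 fixes V_0 = 9 V.
KCL at each unknown node (sum of currents leaving = 0; resistances in Ω):
  Node 1: (V_1 - 9)/40 + (V_1 - 0)/200 = 0
Collecting terms: 0.03 × V_1 = 0.225  =>  V_1 = 7.5 V
I_R2 = (V_1 - V_2)/R2 = (7.5 - 0)/200 = 0.0375 A
|I_R2| = 0.0375 A

Final answer: |I_R2| = 0.0375 A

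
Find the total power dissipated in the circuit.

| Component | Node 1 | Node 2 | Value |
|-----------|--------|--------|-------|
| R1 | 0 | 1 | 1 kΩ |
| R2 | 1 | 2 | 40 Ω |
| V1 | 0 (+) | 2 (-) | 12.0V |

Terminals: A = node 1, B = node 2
Nodal analysis, taking node 2 as the 0 V reference.
Source V1 fixes V_0 = 12 V.
KCL at each unknown node (sum of currents leaving = 0; resistances in Ω):
  Node 1: (V_1 - 12)/1000 + (V_1 - 0)/40 = 0
Collecting terms: 0.026 × V_1 = 0.012  =>  V_1 = 0.4615 V
Power in each resistor, P = (ΔV)²/R:
  P_R1 = (12 - 0.4615)²/1000 = 0.1331 W
  P_R2 = (0.4615 - 0)²/40 = 0.005325 W
P_total = P_R1 + P_R2 = 0.1385 W

Final answer: 0.1385 W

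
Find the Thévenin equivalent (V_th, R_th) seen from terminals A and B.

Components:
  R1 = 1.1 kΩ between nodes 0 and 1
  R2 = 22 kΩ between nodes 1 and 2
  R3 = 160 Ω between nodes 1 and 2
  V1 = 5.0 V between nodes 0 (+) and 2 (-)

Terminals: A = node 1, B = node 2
Step 1 — V_th is the open-circuit voltage V_A - V_B (nothing connected across the terminals).
Nodal analysis, taking node 2 as the 0 V reference.
Source V1 fixes V_0 = 5 V.
KCL at each unknown node (sum of currents leaving = 0; resistances in Ω):
  Node 1: (V_1 - 5)/1100 + (V_1 - 0)/22000 + (V_1 - 0)/160 = 0
Collecting terms: 0.007205 × V_1 = 0.004545  =>  V_1 = 0.6309 V
V_th = V_1 - V_2 = 0.6309 - 0 = 0.6309 V
Step 2 — R_th: zero the source — replace V1 by a short circuit (node 2 merges into node 0) — and find the resistance seen between A (node 1) and B (node 0).
Reduce the network between node 1 (A) and node 0 (B) by series/parallel combination:
  Rp1 = R1 ‖ R2 ‖ R3 (parallel, all between nodes 0 and 1) = 1/(1/1100 + 1/22000 + 1/160) = 138.8 Ω
R_th = 138.8 Ω

Final answer: V_th = 0.6309 V, R_th = 138.8 Ω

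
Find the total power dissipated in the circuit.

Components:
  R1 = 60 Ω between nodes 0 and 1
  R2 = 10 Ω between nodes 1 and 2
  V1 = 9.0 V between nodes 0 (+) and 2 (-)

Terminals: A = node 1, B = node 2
Nodal analysis, taking node 2 as the 0 V reference.
Source V1 fixes V_0 = 9 V.
KCL at each unknown node (sum of currents leaving = 0; resistances in Ω):
  Node 1: (V_1 - 9)/60 + (V_1 - 0)/10 = 0
Collecting terms: 0.1167 × V_1 = 0.15  =>  V_1 = 1.286 V
Power in each resistor, P = (ΔV)²/R:
  P_R1 = (9 - 1.286)²/60 = 0.9918 W
  P_R2 = (1.286 - 0)²/10 = 0.1653 W
P_total = P_R1 + P_R2 = 1.157 W

Final answer: 1.157 W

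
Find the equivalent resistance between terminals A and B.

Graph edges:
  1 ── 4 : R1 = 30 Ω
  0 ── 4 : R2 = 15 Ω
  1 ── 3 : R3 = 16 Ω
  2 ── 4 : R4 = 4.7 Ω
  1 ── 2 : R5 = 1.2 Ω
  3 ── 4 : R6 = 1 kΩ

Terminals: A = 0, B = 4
Reduce the network between node 0 (A) and node 4 (B) by series/parallel combination:
  Rs1 = R5 + R4 (series, joined only at node 2) = 1.2 + 4.7 = 5.9 Ω
  Rp1 = R1 ‖ Rs1 (parallel, both between nodes 1 and 4) = 1/(1/30 + 1/5.9) = 4.93 Ω
  Rs2 = R3 + Rp1 (series, joined only at node 1) = 16 + 4.93 = 20.93 Ω
  Rp2 = R6 ‖ Rs2 (parallel, both between nodes 3 and 4) = 1/(1/1000 + 1/20.93) = 20.5 Ω
  Rp2 touches the rest of the network only at node 4 (its other end, node 3, goes nowhere), so no current can flow through it — remove it.
R_eq = 15 Ω

Final answer: 15 Ω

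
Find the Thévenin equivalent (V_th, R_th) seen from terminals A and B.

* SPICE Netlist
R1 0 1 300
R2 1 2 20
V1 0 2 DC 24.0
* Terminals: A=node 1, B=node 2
Step 1 — V_th is the open-circuit voltage V_A - V_B (nothing connected across the terminals).
Nodal analysis, taking node 2 as the 0 V reference.
Source V1 fixes V_0 = 24 V.
KCL at each unknown node (sum of currents leaving = 0; resistances in Ω):
  Node 1: (V_1 - 24)/300 + (V_1 - 0)/20 = 0
Collecting terms: 0.05333 × V_1 = 0.08  =>  V_1 = 1.5 V
V_th = V_1 - V_2 = 1.5 - 0 = 1.5 V
Step 2 — R_th: zero the source — replace V1 by a short circuit (node 2 merges into node 0) — and find the resistance seen between A (node 1) and B (node 0).
Reduce the network between node 1 (A) and node 0 (B) by series/parallel combination:
  Rp1 = R1 ‖ R2 (parallel, both between nodes 0 and 1) = 1/(1/300 + 1/20) = 18.75 Ω
R_th = 18.75 Ω

Final answer: V_th = 1.5 V, R_th = 18.75 Ω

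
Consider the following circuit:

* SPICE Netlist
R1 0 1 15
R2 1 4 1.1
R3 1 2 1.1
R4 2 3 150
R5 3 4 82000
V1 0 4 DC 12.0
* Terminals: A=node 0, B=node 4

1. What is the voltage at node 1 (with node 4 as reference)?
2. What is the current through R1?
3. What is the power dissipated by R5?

Nodal analysis, taking node 4 as the 0 V reference.
Source V1 fixes V_0 = 12 V.
KCL at each unknown node (sum of currents leaving = 0; resistances in Ω):
  Node 1: (V_1 - 12)/15 + (V_1 - 0)/1.1 + (V_1 - V_2)/1.1 = 0
  Node 2: (V_2 - V_1)/1.1 + (V_2 - V_3)/150 = 0
  Node 3: (V_3 - V_2)/150 + (V_3 - 0)/82000 = 0
Collecting terms (coefficients in siemens):
  1.885·V_1 - 0.9091·V_2 = 0.8
  0.9158·V_2 - 0.9091·V_1 - 0.006667·V_3 = 0
  0.006679·V_3 - 0.006667·V_2 = 0
Solving these 3 simultaneous equations (Gaussian elimination) gives:
  V_1 = 0.8199 V, V_2 = 0.8199 V, V_3 = 0.8184 V
Part 1:
  Read off the nodal solution: V_1 = 0.8199 V
Part 2:
  I_R1 = (V_0 - V_1)/R1 = (12 - 0.8199)/15 = 0.7453 A
  Magnitude: I_R1 = 0.7453 A
Part 3:
  I_R5 = (V_3 - V_4)/R5 = (0.8184 - 0)/82000 = 0.00000998 A
  P_R5 = I_R5² × R5 = (0.00000998)² × 82000 = 0.000008167 W

Final answers:
1. V_1 = 0.8199 V
2. I_R1 = 0.7453 A
3. P_R5 = 8.167e-06 W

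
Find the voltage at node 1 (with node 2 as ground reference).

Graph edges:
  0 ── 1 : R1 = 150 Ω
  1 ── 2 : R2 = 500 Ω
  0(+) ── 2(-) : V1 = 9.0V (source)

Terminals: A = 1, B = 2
Nodal analysis, taking node 2 as the 0 V reference.
Source V1 fixes V_0 = 9 V.
KCL at each unknown node (sum of currents leaving = 0; resistances in Ω):
  Node 1: (V_1 - 9)/150 + (V_1 - 0)/500 = 0
Collecting terms: 0.008667 × V_1 = 0.06  =>  V_1 = 6.923 V
The requested potential is V_1 = 6.923 V.

Final answer: V_1 = 6.923 V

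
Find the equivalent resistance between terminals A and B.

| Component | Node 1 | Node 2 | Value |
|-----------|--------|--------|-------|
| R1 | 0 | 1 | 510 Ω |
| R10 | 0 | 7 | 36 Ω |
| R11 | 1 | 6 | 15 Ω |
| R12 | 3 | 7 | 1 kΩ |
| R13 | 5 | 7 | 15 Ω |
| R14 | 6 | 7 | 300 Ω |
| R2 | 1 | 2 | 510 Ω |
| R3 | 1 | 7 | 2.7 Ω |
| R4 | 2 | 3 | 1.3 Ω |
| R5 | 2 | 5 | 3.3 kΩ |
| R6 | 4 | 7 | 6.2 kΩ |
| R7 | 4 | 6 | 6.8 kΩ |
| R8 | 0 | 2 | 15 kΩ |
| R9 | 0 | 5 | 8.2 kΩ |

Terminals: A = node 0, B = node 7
The network is not a plain series/parallel combination. Inject a 1 A test current into terminal A (node 0) and return it from terminal B (node 7); then R_eq = V_A / (1 A).
Nodal analysis, taking node 7 as the 0 V reference.
Current source I_test pushes 1 A into node 0 and draws it out of node 7.
KCL at each unknown node (sum of currents leaving = 0; resistances in Ω):
  Node 0: (V_0 - V_1)/510 + (V_0 - V_2)/15000 + (V_0 - V_5)/8200 + (V_0 - 0)/36 - 1 = 0
  Node 1: (V_1 - V_0)/510 + (V_1 - V_2)/510 + (V_1 - 0)/2.7 + (V_1 - V_6)/15 = 0
  Node 2: (V_2 - V_0)/15000 + (V_2 - V_1)/510 + (V_2 - V_3)/1.3 + (V_2 - V_5)/3300 = 0
  Node 3: (V_3 - V_2)/1.3 + (V_3 - 0)/1000 = 0
  Node 4: (V_4 - 0)/6200 + (V_4 - V_6)/6800 = 0
  Node 5: (V_5 - V_0)/8200 + (V_5 - V_2)/3300 + (V_5 - 0)/15 = 0
  Node 6: (V_6 - V_1)/15 + (V_6 - V_4)/6800 + (V_6 - 0)/300 = 0
Collecting terms (coefficients in siemens):
  0.02993·V_0 - 0.001961·V_1 - 0.00006667·V_2 - 0.000122·V_5 = 1
  0.441·V_1 - 0.001961·V_0 - 0.001961·V_2 - 0.06667·V_6 = 0
  0.7716·V_2 - 0.00006667·V_0 - 0.001961·V_1 - 0.7692·V_3 - 0.000303·V_5 = 0
  0.7702·V_3 - 0.7692·V_2 = 0
  0.0003083·V_4 - 0.0001471·V_6 = 0
  0.06709·V_5 - 0.000122·V_0 - 0.000303·V_2 = 0
  0.07015·V_6 - 0.06667·V_1 - 0.0001471·V_4 = 0
Solving these 7 simultaneous equations (Gaussian elimination) gives:
  V_0 = 33.43 V, V_1 = 0.1777 V, V_2 = 0.7799 V, V_3 = 0.7789 V
  V_4 = 0.08061 V, V_5 = 0.06428 V, V_6 = 0.169 V
R_eq = V_0 / 1 A = 33.43 Ω

Final answer: 33.43 Ω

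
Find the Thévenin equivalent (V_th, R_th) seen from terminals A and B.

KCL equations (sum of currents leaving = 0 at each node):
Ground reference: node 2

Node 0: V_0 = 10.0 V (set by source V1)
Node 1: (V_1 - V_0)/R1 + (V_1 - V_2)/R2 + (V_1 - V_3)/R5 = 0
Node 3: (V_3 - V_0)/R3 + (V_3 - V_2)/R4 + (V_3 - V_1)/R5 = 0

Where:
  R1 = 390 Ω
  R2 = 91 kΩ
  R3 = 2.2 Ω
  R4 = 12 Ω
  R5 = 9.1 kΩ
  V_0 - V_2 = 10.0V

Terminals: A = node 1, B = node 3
Step 1 — V_th is the open-circuit voltage V_A - V_B (nothing connected across the terminals).
Nodal analysis, taking node 2 as the 0 V reference.
Source V1 fixes V_0 = 10 V.
KCL at each unknown node (sum of currents leaving = 0; resistances in Ω):
  Node 1: (V_1 - 10)/390 + (V_1 - 0)/91000 + (V_1 - V_3)/9100 = 0
  Node 3: (V_3 - 10)/2.2 + (V_3 - 0)/12 + (V_3 - V_1)/9100 = 0
Collecting terms (coefficients in siemens):
  0.002685·V_1 - 0.0001099·V_3 = 0.02564
  0.538·V_3 - 0.0001099·V_1 = 4.545
Determinant D = (0.002685)(0.538) - (-0.0001099)(-0.0001099) = 0.001444
V_1 = [(0.02564)(0.538) - (-0.0001099)(4.545)]/D = 9.896 V
V_3 = [(0.002685)(4.545) - (0.02564)(-0.0001099)]/D = 8.451 V
V_th = V_1 - V_3 = 9.896 - 8.451 = 1.445 V
Step 2 — R_th: zero the source — replace V1 by a short circuit (node 2 merges into node 0) — and find the resistance seen between A (node 1) and B (node 3).
Reduce the network between node 1 (A) and node 3 (B) by series/parallel combination:
  Rp1 = R1 ‖ R2 (parallel, both between nodes 0 and 1) = 1/(1/390 + 1/91000) = 388.3 Ω
  Rp2 = R3 ‖ R4 (parallel, both between nodes 0 and 3) = 1/(1/2.2 + 1/12) = 1.859 Ω
  Rs1 = Rp1 + Rp2 (series, joined only at node 0) = 388.3 + 1.859 = 390.2 Ω
  Rp3 = R5 ‖ Rs1 (parallel, both between nodes 1 and 3) = 1/(1/9100 + 1/390.2) = 374.2 Ω
R_th = 374.2 Ω

Final answer: V_th = 1.445 V, R_th = 374.2 Ω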